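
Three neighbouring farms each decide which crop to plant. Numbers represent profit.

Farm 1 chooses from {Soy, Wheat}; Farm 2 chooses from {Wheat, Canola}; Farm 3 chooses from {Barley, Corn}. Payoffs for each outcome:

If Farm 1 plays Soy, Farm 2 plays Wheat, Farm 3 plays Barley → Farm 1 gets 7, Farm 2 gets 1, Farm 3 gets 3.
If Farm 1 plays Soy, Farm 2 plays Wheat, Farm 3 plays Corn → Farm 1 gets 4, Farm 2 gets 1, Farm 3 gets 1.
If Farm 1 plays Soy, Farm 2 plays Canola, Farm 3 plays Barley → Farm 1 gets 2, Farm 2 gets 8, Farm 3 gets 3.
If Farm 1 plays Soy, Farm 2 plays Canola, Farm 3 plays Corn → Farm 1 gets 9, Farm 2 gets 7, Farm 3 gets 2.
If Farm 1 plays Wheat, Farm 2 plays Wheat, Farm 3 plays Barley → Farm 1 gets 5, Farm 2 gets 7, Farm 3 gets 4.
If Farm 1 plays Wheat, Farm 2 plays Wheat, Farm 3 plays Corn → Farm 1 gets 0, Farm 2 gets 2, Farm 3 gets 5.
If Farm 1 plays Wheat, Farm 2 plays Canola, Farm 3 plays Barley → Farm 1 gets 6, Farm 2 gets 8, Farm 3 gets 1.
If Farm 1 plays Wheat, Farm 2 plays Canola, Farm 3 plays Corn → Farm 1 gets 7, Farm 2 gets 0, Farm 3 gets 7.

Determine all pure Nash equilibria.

There is no pure-strategy Nash equilibrium.

Mark each player's best response to every combination of opponents' strategies; a profile where every player is best-responding is a pure Nash equilibrium.
Farm 1 against (Wheat, Barley): payoffs 7, 5 → best response Soy.
Farm 1 against (Wheat, Corn): payoffs 4, 0 → best response Soy.
Farm 1 against (Canola, Barley): payoffs 2, 6 → best response Wheat.
Farm 1 against (Canola, Corn): payoffs 9, 7 → best response Soy.
Farm 2 against (Soy, Barley): payoffs 1, 8 → best response Canola.
Farm 2 against (Soy, Corn): payoffs 1, 7 → best response Canola.
Farm 2 against (Wheat, Barley): payoffs 7, 8 → best response Canola.
Farm 2 against (Wheat, Corn): payoffs 2, 0 → best response Wheat.
Farm 3 against (Soy, Wheat): payoffs 3, 1 → best response Barley.
Farm 3 against (Soy, Canola): payoffs 3, 2 → best response Barley.
Farm 3 against (Wheat, Wheat): payoffs 4, 5 → best response Corn.
Farm 3 against (Wheat, Canola): payoffs 1, 7 → best response Corn.
No profile is a mutual best response for all players.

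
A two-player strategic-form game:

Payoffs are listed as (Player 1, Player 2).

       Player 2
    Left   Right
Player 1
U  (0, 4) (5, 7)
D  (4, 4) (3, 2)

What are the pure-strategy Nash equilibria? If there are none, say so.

For each strategy profile, look for a profitable unilateral deviation.
(U, Left): Player 1 can switch to D (0 → 4). Not NE.
(U, Right): Player 1 gets 5, best alternative 3; Player 2 gets 7, best alternative 4. No profitable deviation — NE.
(D, Left): Player 1 gets 4, best alternative 0; Player 2 gets 4, best alternative 2. No profitable deviation — NE.
(D, Right): Player 1 can switch to U (3 → 5). Not NE.

Pure-strategy Nash equilibria: (U, Right) and (D, Left)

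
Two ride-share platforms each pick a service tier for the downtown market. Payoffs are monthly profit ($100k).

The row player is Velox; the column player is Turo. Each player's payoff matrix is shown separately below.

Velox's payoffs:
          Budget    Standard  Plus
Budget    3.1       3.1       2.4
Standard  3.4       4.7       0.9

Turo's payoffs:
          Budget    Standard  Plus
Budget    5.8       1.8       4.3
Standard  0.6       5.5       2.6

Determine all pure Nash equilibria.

Check each profile: it is a Nash equilibrium iff no player can strictly gain by switching unilaterally.
(Budget, Budget): Velox can switch to Standard (3.1 → 3.4). Not NE.
(Budget, Standard): Velox can switch to Standard (3.1 → 4.7). Not NE.
(Budget, Plus): Turo can switch to Budget (4.3 → 5.8). Not NE.
(Standard, Budget): Turo can switch to Standard (0.6 → 5.5). Not NE.
(Standard, Standard): Velox gets 4.7, best alternative 3.1; Turo gets 5.5, best alternative 2.6. No profitable deviation — NE.
(Standard, Plus): Velox can switch to Budget (0.9 → 2.4). Not NE.

The unique pure-strategy Nash equilibrium is (Standard, Standard).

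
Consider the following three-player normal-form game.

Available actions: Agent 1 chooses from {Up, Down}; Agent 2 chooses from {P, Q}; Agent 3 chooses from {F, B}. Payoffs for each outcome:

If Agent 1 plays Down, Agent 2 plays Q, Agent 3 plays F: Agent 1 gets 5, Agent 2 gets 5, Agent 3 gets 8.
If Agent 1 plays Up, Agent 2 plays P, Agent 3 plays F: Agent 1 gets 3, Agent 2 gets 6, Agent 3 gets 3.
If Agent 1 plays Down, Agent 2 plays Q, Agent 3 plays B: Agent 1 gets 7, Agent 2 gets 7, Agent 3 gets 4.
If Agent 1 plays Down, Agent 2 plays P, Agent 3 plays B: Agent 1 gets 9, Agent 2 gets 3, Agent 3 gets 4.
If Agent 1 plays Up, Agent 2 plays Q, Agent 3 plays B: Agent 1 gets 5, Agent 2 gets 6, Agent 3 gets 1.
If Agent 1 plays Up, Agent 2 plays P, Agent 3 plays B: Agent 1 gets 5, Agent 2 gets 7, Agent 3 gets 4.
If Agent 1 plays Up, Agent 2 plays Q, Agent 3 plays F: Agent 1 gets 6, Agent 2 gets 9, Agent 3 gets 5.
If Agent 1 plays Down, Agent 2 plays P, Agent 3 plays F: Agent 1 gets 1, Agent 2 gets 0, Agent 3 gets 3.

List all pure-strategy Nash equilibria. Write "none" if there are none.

Agent 1 against (P, F): payoffs 3, 1 → best response Up.
Agent 1 against (P, B): payoffs 5, 9 → best response Down.
Agent 1 against (Q, F): payoffs 6, 5 → best response Up.
Agent 1 against (Q, B): payoffs 5, 7 → best response Down.
Agent 2 against (Up, F): payoffs 6, 9 → best response Q.
Agent 2 against (Up, B): payoffs 7, 6 → best response P.
Agent 2 against (Down, F): payoffs 0, 5 → best response Q.
Agent 2 against (Down, B): payoffs 3, 7 → best response Q.
Agent 3 against (Up, P): payoffs 3, 4 → best response B.
Agent 3 against (Up, Q): payoffs 5, 1 → best response F.
Agent 3 against (Down, P): payoffs 3, 4 → best response B.
Agent 3 against (Down, Q): payoffs 8, 4 → best response F.
Mutual best responses: (Up, Q, F).

Pure NE: (Up, Q, F)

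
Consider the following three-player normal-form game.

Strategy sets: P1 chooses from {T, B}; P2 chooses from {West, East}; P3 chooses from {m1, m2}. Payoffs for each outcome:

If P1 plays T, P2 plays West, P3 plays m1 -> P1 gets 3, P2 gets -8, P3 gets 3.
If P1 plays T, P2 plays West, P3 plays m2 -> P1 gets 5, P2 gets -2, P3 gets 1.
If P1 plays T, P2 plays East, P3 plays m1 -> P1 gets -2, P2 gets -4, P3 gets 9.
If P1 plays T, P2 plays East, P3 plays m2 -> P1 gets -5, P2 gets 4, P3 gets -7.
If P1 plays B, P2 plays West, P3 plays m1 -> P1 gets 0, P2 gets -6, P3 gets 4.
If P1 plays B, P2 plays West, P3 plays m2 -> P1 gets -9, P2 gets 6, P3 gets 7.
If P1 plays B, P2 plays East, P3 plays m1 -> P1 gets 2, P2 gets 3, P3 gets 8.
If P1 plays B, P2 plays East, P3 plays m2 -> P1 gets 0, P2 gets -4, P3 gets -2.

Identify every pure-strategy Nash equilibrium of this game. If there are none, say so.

Pure NE: (B, East, m1)

For each player, find the best response to each opponent profile; mutual best responses are the pure NE.
P1 against (West, m1): payoffs 3, 0 → best response T.
P1 against (West, m2): payoffs 5, -9 → best response T.
P1 against (East, m1): payoffs -2, 2 → best response B.
P1 against (East, m2): payoffs -5, 0 → best response B.
P2 against (T, m1): payoffs -8, -4 → best response East.
P2 against (T, m2): payoffs -2, 4 → best response East.
P2 against (B, m1): payoffs -6, 3 → best response East.
P2 against (B, m2): payoffs 6, -4 → best response West.
P3 against (T, West): payoffs 3, 1 → best response m1.
P3 against (T, East): payoffs 9, -7 → best response m1.
P3 against (B, West): payoffs 4, 7 → best response m2.
P3 against (B, East): payoffs 8, -2 → best response m1.
Mutual best responses: (B, East, m1).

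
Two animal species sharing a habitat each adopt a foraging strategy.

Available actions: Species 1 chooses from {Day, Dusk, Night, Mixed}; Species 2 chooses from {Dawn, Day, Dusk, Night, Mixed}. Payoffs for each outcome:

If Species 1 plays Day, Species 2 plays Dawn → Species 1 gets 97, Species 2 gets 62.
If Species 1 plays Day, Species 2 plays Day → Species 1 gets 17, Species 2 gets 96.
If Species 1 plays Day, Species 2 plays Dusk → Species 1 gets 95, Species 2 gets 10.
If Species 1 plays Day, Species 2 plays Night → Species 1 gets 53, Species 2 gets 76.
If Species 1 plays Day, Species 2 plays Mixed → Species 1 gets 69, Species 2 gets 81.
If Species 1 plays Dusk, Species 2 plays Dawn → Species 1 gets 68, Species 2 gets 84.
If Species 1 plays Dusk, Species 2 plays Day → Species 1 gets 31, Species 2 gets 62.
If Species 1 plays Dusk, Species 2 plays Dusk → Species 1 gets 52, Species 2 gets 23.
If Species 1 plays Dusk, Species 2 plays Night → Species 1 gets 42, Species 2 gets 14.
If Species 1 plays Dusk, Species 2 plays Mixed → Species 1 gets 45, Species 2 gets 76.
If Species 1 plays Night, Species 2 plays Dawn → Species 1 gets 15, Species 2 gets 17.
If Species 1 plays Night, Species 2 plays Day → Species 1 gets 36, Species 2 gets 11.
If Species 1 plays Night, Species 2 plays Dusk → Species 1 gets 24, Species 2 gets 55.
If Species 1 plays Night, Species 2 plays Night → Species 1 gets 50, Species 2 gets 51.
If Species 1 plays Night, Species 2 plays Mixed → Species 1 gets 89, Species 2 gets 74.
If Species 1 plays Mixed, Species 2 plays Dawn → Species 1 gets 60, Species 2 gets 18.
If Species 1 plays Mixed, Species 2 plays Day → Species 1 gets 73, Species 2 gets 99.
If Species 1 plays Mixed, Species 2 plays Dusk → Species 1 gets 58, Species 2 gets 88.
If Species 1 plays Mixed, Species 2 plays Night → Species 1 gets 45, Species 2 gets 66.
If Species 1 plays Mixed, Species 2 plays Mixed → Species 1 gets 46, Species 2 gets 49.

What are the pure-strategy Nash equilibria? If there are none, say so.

(Night, Mixed) and (Mixed, Day)

For each player, find the best response to each opponent profile; mutual best responses are the pure NE.
Species 1 against Dawn: payoffs 97, 68, 15, 60 → best response Day.
Species 1 against Day: payoffs 17, 31, 36, 73 → best response Mixed.
Species 1 against Dusk: payoffs 95, 52, 24, 58 → best response Day.
Species 1 against Night: payoffs 53, 42, 50, 45 → best response Day.
Species 1 against Mixed: payoffs 69, 45, 89, 46 → best response Night.
Species 2 against Day: payoffs 62, 96, 10, 76, 81 → best response Day.
Species 2 against Dusk: payoffs 84, 62, 23, 14, 76 → best response Dawn.
Species 2 against Night: payoffs 17, 11, 55, 51, 74 → best response Mixed.
Species 2 against Mixed: payoffs 18, 99, 88, 66, 49 → best response Day.
Mutual best responses: (Night, Mixed); (Mixed, Day).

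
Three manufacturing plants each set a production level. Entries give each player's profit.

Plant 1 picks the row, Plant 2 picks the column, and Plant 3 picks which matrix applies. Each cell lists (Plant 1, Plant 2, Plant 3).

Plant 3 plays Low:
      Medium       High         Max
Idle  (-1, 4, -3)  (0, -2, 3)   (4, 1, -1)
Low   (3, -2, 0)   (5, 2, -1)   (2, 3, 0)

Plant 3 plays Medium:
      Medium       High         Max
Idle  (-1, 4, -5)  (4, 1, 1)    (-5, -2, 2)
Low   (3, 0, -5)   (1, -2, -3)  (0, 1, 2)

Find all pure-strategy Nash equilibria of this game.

(Idle, Medium, Low): Plant 1 can switch to Low (-1 → 3). Not NE.
(Idle, Medium, Medium): Plant 1 can switch to Low (-1 → 3). Not NE.
(Idle, High, Low): Plant 1 can switch to Low (0 → 5). Not NE.
(Idle, High, Medium): Plant 2 can switch to Medium (1 → 4). Not NE.
(Idle, Max, Low): Plant 2 can switch to Medium (1 → 4). Not NE.
(Idle, Max, Medium): Plant 1 can switch to Low (-5 → 0). Not NE.
(Low, Medium, Low): Plant 2 can switch to High (-2 → 2). Not NE.
(Low, Medium, Medium): Plant 2 can switch to Max (0 → 1). Not NE.
(Low, High, Low): Plant 2 can switch to Max (2 → 3). Not NE.
(Low, High, Medium): Plant 1 can switch to Idle (1 → 4). Not NE.
(Low, Max, Low): Plant 1 can switch to Idle (2 → 4). Not NE.
(Low, Max, Medium): Plant 1 gets 0, best alternative -5; Plant 2 gets 1, best alternative 0; Plant 3 gets 2, best alternative 0. No profitable deviation — NE.

Pure NE: (Low, Max, Medium)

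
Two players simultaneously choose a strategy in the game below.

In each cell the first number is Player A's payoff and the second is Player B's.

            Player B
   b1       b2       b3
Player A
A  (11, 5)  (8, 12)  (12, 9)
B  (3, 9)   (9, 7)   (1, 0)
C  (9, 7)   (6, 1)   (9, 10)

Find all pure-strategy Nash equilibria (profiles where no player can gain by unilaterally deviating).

Player A against b1: payoffs 11, 3, 9 → best response A.
Player A against b2: payoffs 8, 9, 6 → best response B.
Player A against b3: payoffs 12, 1, 9 → best response A.
Player B against A: payoffs 5, 12, 9 → best response b2.
Player B against B: payoffs 9, 7, 0 → best response b1.
Player B against C: payoffs 7, 1, 10 → best response b3.
No profile is a mutual best response for all players.

none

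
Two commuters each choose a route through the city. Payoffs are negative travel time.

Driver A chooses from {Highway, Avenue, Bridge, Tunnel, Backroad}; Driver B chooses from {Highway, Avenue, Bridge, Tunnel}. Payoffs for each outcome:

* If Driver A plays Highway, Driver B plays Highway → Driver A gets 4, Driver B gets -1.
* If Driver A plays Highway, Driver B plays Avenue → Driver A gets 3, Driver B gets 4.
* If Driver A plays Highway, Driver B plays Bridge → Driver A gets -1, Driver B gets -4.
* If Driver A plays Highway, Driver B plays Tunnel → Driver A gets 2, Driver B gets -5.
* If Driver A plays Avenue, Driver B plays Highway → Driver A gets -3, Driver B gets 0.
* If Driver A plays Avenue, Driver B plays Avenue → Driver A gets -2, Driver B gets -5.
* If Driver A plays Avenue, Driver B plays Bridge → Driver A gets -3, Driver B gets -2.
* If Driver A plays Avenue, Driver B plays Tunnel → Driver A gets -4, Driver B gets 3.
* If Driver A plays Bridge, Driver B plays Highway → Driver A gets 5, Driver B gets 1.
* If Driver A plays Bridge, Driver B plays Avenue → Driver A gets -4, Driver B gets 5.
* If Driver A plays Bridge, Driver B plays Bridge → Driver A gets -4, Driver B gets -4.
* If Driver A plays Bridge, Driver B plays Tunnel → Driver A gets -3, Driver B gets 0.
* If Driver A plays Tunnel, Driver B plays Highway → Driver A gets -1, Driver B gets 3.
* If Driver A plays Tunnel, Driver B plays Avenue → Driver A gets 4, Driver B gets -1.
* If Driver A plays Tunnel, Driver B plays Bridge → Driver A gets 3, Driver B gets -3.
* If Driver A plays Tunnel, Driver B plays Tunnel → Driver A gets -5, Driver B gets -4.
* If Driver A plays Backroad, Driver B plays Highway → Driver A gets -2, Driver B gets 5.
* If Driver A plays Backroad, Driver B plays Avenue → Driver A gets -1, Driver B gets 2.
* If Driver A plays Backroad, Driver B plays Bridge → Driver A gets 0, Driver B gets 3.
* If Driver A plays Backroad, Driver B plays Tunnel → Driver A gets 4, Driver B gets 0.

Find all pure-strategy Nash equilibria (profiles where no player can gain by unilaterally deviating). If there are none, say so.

(Highway, Highway): Driver A can switch to Bridge (4 → 5). Not NE.
(Highway, Avenue): Driver A can switch to Tunnel (3 → 4). Not NE.
(Highway, Bridge): Driver A can switch to Tunnel (-1 → 3). Not NE.
(Highway, Tunnel): Driver A can switch to Backroad (2 → 4). Not NE.
(Avenue, Highway): Driver A can switch to Highway (-3 → 4). Not NE.
(Avenue, Avenue): Driver A can switch to Highway (-2 → 3). Not NE.
(Avenue, Bridge): Driver A can switch to Highway (-3 → -1). Not NE.
(Avenue, Tunnel): Driver A can switch to Highway (-4 → 2). Not NE.
(Bridge, Highway): Driver B can switch to Avenue (1 → 5). Not NE.
(Bridge, Avenue): Driver A can switch to Highway (-4 → 3). Not NE.
(The remaining 10 profiles each have a profitable deviation by the same check.)

No pure-strategy Nash equilibrium.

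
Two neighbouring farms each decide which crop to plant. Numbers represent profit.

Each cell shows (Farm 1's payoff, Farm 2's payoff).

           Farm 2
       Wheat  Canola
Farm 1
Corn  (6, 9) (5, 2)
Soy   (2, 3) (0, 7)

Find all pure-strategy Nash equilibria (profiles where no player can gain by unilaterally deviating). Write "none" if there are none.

Farm 1 against Wheat: payoffs 6, 2 → best response Corn.
Farm 1 against Canola: payoffs 5, 0 → best response Corn.
Farm 2 against Corn: payoffs 9, 2 → best response Wheat.
Farm 2 against Soy: payoffs 3, 7 → best response Canola.
Mutual best responses: (Corn, Wheat).

(Corn, Wheat)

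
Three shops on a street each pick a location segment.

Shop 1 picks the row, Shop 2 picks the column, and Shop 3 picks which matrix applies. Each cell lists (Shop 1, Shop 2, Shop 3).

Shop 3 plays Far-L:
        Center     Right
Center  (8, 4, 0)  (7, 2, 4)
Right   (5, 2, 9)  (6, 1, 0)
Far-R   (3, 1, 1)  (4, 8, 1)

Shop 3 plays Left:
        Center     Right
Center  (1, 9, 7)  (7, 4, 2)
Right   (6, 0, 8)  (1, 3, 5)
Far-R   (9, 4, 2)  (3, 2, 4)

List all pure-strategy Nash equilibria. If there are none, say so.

The unique pure-strategy Nash equilibrium is (Far-R, Center, Left).

For each player, find the best response to each opponent profile; mutual best responses are the pure NE.
Shop 1 against (Center, Far-L): payoffs 8, 5, 3 → best response Center.
Shop 1 against (Center, Left): payoffs 1, 6, 9 → best response Far-R.
Shop 1 against (Right, Far-L): payoffs 7, 6, 4 → best response Center.
Shop 1 against (Right, Left): payoffs 7, 1, 3 → best response Center.
Shop 2 against (Center, Far-L): payoffs 4, 2 → best response Center.
Shop 2 against (Center, Left): payoffs 9, 4 → best response Center.
Shop 2 against (Right, Far-L): payoffs 2, 1 → best response Center.
Shop 2 against (Right, Left): payoffs 0, 3 → best response Right.
Shop 2 against (Far-R, Far-L): payoffs 1, 8 → best response Right.
Shop 2 against (Far-R, Left): payoffs 4, 2 → best response Center.
Shop 3 against (Center, Center): payoffs 0, 7 → best response Left.
Shop 3 against (Center, Right): payoffs 4, 2 → best response Far-L.
Shop 3 against (Right, Center): payoffs 9, 8 → best response Far-L.
Shop 3 against (Right, Right): payoffs 0, 5 → best response Left.
Shop 3 against (Far-R, Center): payoffs 1, 2 → best response Left.
Shop 3 against (Far-R, Right): payoffs 1, 4 → best response Left.
Mutual best responses: (Far-R, Center, Left).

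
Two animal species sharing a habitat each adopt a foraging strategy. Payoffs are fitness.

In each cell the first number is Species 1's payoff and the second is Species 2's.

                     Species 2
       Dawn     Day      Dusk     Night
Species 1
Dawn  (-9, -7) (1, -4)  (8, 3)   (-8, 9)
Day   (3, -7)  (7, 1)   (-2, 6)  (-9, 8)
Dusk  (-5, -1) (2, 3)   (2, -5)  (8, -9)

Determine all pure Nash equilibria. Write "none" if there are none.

none

Species 1 against Dawn: payoffs -9, 3, -5 → best response Day.
Species 1 against Day: payoffs 1, 7, 2 → best response Day.
Species 1 against Dusk: payoffs 8, -2, 2 → best response Dawn.
Species 1 against Night: payoffs -8, -9, 8 → best response Dusk.
Species 2 against Dawn: payoffs -7, -4, 3, 9 → best response Night.
Species 2 against Day: payoffs -7, 1, 6, 8 → best response Night.
Species 2 against Dusk: payoffs -1, 3, -5, -9 → best response Day.
No profile is a mutual best response for all players.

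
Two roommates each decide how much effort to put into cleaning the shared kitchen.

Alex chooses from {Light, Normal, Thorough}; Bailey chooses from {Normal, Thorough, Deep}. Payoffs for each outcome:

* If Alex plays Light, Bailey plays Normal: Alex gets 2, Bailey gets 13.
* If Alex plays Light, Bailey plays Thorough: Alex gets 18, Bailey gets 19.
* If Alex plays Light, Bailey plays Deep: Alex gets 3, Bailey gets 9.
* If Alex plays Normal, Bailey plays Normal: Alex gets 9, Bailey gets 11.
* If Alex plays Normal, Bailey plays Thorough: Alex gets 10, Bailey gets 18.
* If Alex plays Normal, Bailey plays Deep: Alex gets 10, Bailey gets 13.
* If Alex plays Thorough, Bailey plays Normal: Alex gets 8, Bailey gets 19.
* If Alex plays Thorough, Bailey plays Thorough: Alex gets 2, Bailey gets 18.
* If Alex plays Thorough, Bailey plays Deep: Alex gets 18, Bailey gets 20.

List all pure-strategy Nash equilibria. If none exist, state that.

Alex against Normal: payoffs 2, 9, 8 → best response Normal.
Alex against Thorough: payoffs 18, 10, 2 → best response Light.
Alex against Deep: payoffs 3, 10, 18 → best response Thorough.
Bailey against Light: payoffs 13, 19, 9 → best response Thorough.
Bailey against Normal: payoffs 11, 18, 13 → best response Thorough.
Bailey against Thorough: payoffs 19, 18, 20 → best response Deep.
Mutual best responses: (Light, Thorough); (Thorough, Deep).

(Light, Thorough), (Thorough, Deep)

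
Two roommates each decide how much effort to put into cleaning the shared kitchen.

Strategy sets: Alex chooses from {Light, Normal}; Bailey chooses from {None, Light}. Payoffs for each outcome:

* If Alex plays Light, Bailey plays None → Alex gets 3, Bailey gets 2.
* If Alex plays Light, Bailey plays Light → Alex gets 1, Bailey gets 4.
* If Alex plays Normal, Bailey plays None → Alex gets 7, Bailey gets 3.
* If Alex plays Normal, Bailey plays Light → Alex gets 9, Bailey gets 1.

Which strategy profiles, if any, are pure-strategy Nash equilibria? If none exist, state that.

Alex against None: payoffs 3, 7 → best response Normal.
Alex against Light: payoffs 1, 9 → best response Normal.
Bailey against Light: payoffs 2, 4 → best response Light.
Bailey against Normal: payoffs 3, 1 → best response None.
Mutual best responses: (Normal, None).

The unique pure-strategy Nash equilibrium is (Normal, None).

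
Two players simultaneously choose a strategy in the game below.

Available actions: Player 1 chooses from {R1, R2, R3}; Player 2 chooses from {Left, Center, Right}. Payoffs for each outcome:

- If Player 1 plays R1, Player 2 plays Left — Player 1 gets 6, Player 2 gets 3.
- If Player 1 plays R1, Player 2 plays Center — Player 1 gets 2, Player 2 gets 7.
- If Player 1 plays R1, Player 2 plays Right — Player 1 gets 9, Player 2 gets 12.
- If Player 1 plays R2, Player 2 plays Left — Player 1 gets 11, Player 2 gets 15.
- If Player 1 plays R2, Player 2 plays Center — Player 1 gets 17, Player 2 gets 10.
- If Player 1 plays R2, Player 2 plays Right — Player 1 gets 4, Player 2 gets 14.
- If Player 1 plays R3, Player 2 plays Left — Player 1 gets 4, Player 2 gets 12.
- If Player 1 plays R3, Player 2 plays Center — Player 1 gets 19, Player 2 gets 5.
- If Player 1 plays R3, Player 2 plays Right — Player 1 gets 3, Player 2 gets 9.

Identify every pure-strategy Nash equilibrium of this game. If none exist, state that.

Player 1 against Left: payoffs 6, 11, 4 → best response R2.
Player 1 against Center: payoffs 2, 17, 19 → best response R3.
Player 1 against Right: payoffs 9, 4, 3 → best response R1.
Player 2 against R1: payoffs 3, 7, 12 → best response Right.
Player 2 against R2: payoffs 15, 10, 14 → best response Left.
Player 2 against R3: payoffs 12, 5, 9 → best response Left.
Mutual best responses: (R1, Right); (R2, Left).

(R1, Right) and (R2, Left)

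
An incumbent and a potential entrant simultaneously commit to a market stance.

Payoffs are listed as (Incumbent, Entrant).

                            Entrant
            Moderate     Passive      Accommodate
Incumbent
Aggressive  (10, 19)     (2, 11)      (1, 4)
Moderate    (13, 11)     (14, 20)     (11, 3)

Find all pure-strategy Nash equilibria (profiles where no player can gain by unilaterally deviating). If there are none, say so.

Pure NE: (Moderate, Passive)

Incumbent against Moderate: payoffs 10, 13 → best response Moderate.
Incumbent against Passive: payoffs 2, 14 → best response Moderate.
Incumbent against Accommodate: payoffs 1, 11 → best response Moderate.
Entrant against Aggressive: payoffs 19, 11, 4 → best response Moderate.
Entrant against Moderate: payoffs 11, 20, 3 → best response Passive.
Mutual best responses: (Moderate, Passive).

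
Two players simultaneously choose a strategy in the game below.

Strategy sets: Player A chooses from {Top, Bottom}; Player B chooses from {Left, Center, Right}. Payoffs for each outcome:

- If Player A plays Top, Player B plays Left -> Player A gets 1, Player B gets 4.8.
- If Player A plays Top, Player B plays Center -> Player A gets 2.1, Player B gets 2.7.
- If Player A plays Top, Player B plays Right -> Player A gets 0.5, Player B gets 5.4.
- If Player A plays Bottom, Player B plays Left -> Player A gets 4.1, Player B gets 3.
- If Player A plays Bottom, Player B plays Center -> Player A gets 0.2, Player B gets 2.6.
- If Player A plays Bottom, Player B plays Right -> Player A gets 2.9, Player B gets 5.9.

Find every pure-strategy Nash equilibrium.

(Top, Left): Player A can switch to Bottom (1 → 4.1). Not NE.
(Top, Center): Player B can switch to Left (2.7 → 4.8). Not NE.
(Top, Right): Player A can switch to Bottom (0.5 → 2.9). Not NE.
(Bottom, Left): Player B can switch to Right (3 → 5.9). Not NE.
(Bottom, Center): Player A can switch to Top (0.2 → 2.1). Not NE.
(Bottom, Right): Player A gets 2.9, best alternative 0.5; Player B gets 5.9, best alternative 3. No profitable deviation — NE.

The unique pure-strategy Nash equilibrium is (Bottom, Right).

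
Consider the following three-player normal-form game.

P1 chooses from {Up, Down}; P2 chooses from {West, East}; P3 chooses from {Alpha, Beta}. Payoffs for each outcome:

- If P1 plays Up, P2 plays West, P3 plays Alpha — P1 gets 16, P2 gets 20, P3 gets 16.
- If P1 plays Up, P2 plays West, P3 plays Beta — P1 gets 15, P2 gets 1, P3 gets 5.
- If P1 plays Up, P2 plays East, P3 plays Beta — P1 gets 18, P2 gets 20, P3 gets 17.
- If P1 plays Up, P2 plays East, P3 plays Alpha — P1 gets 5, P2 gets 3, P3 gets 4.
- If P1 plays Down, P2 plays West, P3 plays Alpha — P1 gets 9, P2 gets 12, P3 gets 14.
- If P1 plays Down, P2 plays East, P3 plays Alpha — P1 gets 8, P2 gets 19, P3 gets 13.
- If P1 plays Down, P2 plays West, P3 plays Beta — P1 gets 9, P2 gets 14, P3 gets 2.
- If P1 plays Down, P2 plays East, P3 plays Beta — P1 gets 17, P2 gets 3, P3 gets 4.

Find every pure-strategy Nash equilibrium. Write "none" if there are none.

(Up, West, Alpha): P1 gets 16, best alternative 9; P2 gets 20, best alternative 3; P3 gets 16, best alternative 5. No profitable deviation — NE.
(Up, West, Beta): P2 can switch to East (1 → 20). Not NE.
(Up, East, Alpha): P1 can switch to Down (5 → 8). Not NE.
(Up, East, Beta): P1 gets 18, best alternative 17; P2 gets 20, best alternative 1; P3 gets 17, best alternative 4. No profitable deviation — NE.
(Down, West, Alpha): P1 can switch to Up (9 → 16). Not NE.
(Down, West, Beta): P1 can switch to Up (9 → 15). Not NE.
(Down, East, Alpha): P1 gets 8, best alternative 5; P2 gets 19, best alternative 12; P3 gets 13, best alternative 4. No profitable deviation — NE.
(Down, East, Beta): P1 can switch to Up (17 → 18). Not NE.

(Up, West, Alpha) and (Up, East, Beta) and (Down, East, Alpha)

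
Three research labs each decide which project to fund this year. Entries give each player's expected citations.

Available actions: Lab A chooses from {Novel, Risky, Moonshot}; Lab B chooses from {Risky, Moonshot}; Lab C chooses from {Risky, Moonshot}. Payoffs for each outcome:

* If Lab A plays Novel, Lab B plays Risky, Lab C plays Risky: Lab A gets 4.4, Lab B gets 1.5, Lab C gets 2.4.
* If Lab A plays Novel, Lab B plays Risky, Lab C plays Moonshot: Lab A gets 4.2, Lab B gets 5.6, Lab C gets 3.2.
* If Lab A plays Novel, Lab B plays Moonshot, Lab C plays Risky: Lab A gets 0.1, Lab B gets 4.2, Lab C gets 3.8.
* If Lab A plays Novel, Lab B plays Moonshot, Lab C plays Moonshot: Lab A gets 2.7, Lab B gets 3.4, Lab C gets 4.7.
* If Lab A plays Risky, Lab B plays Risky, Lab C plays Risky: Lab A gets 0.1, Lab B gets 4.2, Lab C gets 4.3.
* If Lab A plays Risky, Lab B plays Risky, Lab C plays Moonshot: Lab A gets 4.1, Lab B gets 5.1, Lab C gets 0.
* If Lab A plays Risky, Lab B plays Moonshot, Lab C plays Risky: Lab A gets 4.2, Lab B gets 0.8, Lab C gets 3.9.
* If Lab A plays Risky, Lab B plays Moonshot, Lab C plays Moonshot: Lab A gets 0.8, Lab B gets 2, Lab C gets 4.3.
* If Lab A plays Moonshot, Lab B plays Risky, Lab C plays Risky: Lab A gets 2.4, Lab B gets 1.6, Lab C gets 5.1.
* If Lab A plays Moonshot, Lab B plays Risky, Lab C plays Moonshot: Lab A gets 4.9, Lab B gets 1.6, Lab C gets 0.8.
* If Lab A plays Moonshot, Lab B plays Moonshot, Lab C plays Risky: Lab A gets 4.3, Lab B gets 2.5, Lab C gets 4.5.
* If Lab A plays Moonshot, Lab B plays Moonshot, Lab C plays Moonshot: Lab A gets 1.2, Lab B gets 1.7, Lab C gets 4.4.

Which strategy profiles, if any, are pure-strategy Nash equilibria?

The unique pure-strategy Nash equilibrium is (Moonshot, Moonshot, Risky).

Lab A against (Risky, Risky): payoffs 4.4, 0.1, 2.4 → best response Novel.
Lab A against (Risky, Moonshot): payoffs 4.2, 4.1, 4.9 → best response Moonshot.
Lab A against (Moonshot, Risky): payoffs 0.1, 4.2, 4.3 → best response Moonshot.
Lab A against (Moonshot, Moonshot): payoffs 2.7, 0.8, 1.2 → best response Novel.
Lab B against (Novel, Risky): payoffs 1.5, 4.2 → best response Moonshot.
Lab B against (Novel, Moonshot): payoffs 5.6, 3.4 → best response Risky.
Lab B against (Risky, Risky): payoffs 4.2, 0.8 → best response Risky.
Lab B against (Risky, Moonshot): payoffs 5.1, 2 → best response Risky.
Lab B against (Moonshot, Risky): payoffs 1.6, 2.5 → best response Moonshot.
Lab B against (Moonshot, Moonshot): payoffs 1.6, 1.7 → best response Moonshot.
Lab C against (Novel, Risky): payoffs 2.4, 3.2 → best response Moonshot.
Lab C against (Novel, Moonshot): payoffs 3.8, 4.7 → best response Moonshot.
Lab C against (Risky, Risky): payoffs 4.3, 0 → best response Risky.
Lab C against (Risky, Moonshot): payoffs 3.9, 4.3 → best response Moonshot.
Lab C against (Moonshot, Risky): payoffs 5.1, 0.8 → best response Risky.
Lab C against (Moonshot, Moonshot): payoffs 4.5, 4.4 → best response Risky.
Mutual best responses: (Moonshot, Moonshot, Risky).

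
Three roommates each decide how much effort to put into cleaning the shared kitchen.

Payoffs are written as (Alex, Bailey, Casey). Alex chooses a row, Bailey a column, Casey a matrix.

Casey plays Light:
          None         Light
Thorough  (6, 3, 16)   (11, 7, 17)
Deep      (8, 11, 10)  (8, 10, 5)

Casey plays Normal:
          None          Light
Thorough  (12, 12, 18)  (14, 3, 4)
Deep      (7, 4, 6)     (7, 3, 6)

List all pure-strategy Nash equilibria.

The pure Nash equilibria are (Thorough, None, Normal); (Thorough, Light, Light); (Deep, None, Light).

Alex against (None, Light): payoffs 6, 8 → best response Deep.
Alex against (None, Normal): payoffs 12, 7 → best response Thorough.
Alex against (Light, Light): payoffs 11, 8 → best response Thorough.
Alex against (Light, Normal): payoffs 14, 7 → best response Thorough.
Bailey against (Thorough, Light): payoffs 3, 7 → best response Light.
Bailey against (Thorough, Normal): payoffs 12, 3 → best response None.
Bailey against (Deep, Light): payoffs 11, 10 → best response None.
Bailey against (Deep, Normal): payoffs 4, 3 → best response None.
Casey against (Thorough, None): payoffs 16, 18 → best response Normal.
Casey against (Thorough, Light): payoffs 17, 4 → best response Light.
Casey against (Deep, None): payoffs 10, 6 → best response Light.
Casey against (Deep, Light): payoffs 5, 6 → best response Normal.
Mutual best responses: (Thorough, None, Normal); (Thorough, Light, Light); (Deep, None, Light).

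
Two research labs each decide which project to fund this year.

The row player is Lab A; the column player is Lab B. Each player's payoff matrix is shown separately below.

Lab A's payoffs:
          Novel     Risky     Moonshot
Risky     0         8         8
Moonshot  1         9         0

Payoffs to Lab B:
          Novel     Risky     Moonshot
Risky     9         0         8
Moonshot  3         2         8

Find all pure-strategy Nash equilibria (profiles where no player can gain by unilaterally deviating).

There is no pure-strategy Nash equilibrium.

Lab A against Novel: payoffs 0, 1 → best response Moonshot.
Lab A against Risky: payoffs 8, 9 → best response Moonshot.
Lab A against Moonshot: payoffs 8, 0 → best response Risky.
Lab B against Risky: payoffs 9, 0, 8 → best response Novel.
Lab B against Moonshot: payoffs 3, 2, 8 → best response Moonshot.
No profile is a mutual best response for all players.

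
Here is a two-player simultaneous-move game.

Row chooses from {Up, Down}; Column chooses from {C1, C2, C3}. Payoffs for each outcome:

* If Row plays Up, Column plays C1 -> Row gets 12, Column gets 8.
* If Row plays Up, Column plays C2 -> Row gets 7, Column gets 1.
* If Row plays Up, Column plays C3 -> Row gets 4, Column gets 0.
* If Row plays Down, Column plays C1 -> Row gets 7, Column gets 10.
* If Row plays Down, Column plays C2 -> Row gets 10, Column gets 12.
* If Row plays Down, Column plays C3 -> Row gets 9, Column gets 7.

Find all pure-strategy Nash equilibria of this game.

The pure Nash equilibria are (Up, C1); (Down, C2).

For each strategy profile, look for a profitable unilateral deviation.
(Up, C1): Row gets 12, best alternative 7; Column gets 8, best alternative 1. No profitable deviation — NE.
(Up, C2): Row can switch to Down (7 → 10). Not NE.
(Up, C3): Row can switch to Down (4 → 9). Not NE.
(Down, C1): Row can switch to Up (7 → 12). Not NE.
(Down, C2): Row gets 10, best alternative 7; Column gets 12, best alternative 10. No profitable deviation — NE.
(Down, C3): Column can switch to C1 (7 → 10). Not NE.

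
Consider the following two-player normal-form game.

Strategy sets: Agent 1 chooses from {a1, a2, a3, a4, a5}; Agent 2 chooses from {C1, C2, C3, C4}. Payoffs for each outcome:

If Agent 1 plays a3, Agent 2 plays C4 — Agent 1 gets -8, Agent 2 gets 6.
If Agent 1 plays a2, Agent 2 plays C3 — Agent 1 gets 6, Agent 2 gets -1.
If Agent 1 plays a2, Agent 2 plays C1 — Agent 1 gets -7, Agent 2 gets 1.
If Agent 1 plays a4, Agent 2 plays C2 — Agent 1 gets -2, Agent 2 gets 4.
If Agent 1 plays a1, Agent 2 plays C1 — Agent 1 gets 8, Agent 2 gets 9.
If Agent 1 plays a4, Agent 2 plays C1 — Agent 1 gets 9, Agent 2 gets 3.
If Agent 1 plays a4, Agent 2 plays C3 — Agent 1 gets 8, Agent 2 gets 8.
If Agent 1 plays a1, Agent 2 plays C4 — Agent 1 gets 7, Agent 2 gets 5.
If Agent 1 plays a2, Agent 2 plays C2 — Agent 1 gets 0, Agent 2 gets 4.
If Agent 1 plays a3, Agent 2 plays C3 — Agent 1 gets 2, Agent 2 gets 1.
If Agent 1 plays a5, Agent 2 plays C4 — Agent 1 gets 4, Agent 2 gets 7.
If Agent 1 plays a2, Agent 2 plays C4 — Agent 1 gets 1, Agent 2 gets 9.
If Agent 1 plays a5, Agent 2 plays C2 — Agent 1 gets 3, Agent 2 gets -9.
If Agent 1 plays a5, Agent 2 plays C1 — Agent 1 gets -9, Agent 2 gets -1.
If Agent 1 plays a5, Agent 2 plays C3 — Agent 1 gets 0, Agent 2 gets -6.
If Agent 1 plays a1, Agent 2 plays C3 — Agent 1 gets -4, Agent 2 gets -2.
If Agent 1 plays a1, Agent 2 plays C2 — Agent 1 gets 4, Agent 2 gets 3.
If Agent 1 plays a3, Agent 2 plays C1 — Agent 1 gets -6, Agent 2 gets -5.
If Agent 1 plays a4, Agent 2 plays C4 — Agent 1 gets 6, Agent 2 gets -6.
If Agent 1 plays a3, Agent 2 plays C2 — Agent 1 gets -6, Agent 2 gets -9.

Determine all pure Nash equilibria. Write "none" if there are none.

(a1, C1): Agent 1 can switch to a4 (8 → 9). Not NE.
(a1, C2): Agent 2 can switch to C1 (3 → 9). Not NE.
(a1, C3): Agent 1 can switch to a2 (-4 → 6). Not NE.
(a1, C4): Agent 2 can switch to C1 (5 → 9). Not NE.
(a2, C1): Agent 1 can switch to a1 (-7 → 8). Not NE.
(a2, C2): Agent 1 can switch to a1 (0 → 4). Not NE.
(a4, C3): Agent 1 gets 8, best alternative 6; Agent 2 gets 8, best alternative 4. No profitable deviation — NE.
(The remaining 13 profiles each have a profitable deviation by the same check.)

The unique pure-strategy Nash equilibrium is (a4, C3).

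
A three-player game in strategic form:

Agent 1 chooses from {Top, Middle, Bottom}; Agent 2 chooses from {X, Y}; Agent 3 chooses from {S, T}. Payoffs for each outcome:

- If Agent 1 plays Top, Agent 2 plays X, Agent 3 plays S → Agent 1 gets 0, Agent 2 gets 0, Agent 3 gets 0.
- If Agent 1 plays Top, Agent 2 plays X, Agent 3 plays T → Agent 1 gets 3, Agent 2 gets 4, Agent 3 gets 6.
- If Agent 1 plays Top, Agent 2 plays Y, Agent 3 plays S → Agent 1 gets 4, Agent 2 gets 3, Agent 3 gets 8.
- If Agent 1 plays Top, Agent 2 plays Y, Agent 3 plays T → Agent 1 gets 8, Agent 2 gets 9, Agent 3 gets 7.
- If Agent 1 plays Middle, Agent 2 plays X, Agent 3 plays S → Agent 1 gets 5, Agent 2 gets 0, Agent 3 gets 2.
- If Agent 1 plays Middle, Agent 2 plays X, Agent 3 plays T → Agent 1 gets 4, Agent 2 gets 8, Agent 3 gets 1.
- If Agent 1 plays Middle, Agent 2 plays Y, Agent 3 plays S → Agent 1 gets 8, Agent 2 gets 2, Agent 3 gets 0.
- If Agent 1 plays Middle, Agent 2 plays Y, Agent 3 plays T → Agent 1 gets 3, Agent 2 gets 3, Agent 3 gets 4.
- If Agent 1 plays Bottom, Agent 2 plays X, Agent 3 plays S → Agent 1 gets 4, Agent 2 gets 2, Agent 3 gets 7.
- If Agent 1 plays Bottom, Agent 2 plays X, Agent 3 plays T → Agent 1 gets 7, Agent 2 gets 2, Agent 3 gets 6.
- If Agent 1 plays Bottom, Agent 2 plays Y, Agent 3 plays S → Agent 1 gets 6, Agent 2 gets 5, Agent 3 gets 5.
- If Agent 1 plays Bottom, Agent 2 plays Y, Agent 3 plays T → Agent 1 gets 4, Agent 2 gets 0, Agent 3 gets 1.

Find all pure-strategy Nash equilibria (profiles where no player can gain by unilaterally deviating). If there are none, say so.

There is no pure-strategy Nash equilibrium.

Check each profile: it is a Nash equilibrium iff no player can strictly gain by switching unilaterally.
(Top, X, S): Agent 1 can switch to Middle (0 → 5). Not NE.
(Top, X, T): Agent 1 can switch to Middle (3 → 4). Not NE.
(Top, Y, S): Agent 1 can switch to Middle (4 → 8). Not NE.
(Top, Y, T): Agent 3 can switch to S (7 → 8). Not NE.
(Middle, X, S): Agent 2 can switch to Y (0 → 2). Not NE.
(Middle, X, T): Agent 1 can switch to Bottom (4 → 7). Not NE.
(Middle, Y, S): Agent 3 can switch to T (0 → 4). Not NE.
(Middle, Y, T): Agent 1 can switch to Top (3 → 8). Not NE.
(Bottom, X, S): Agent 1 can switch to Middle (4 → 5). Not NE.
(Bottom, X, T): Agent 3 can switch to S (6 → 7). Not NE.
(The remaining 2 profiles each have a profitable deviation by the same check.)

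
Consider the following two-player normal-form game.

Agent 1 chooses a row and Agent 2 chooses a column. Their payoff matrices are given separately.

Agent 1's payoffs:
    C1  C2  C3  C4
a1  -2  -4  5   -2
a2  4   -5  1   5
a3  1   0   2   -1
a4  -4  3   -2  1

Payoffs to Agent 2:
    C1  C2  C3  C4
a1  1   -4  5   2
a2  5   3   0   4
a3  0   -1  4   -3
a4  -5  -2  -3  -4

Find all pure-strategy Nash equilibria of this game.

Mark each player's best response to every combination of opponents' strategies; a profile where every player is best-responding is a pure Nash equilibrium.
Agent 1 against C1: payoffs -2, 4, 1, -4 → best response a2.
Agent 1 against C2: payoffs -4, -5, 0, 3 → best response a4.
Agent 1 against C3: payoffs 5, 1, 2, -2 → best response a1.
Agent 1 against C4: payoffs -2, 5, -1, 1 → best response a2.
Agent 2 against a1: payoffs 1, -4, 5, 2 → best response C3.
Agent 2 against a2: payoffs 5, 3, 0, 4 → best response C1.
Agent 2 against a3: payoffs 0, -1, 4, -3 → best response C3.
Agent 2 against a4: payoffs -5, -2, -3, -4 → best response C2.
Mutual best responses: (a1, C3); (a2, C1); (a4, C2).

(a1, C3) and (a2, C1) and (a4, C2)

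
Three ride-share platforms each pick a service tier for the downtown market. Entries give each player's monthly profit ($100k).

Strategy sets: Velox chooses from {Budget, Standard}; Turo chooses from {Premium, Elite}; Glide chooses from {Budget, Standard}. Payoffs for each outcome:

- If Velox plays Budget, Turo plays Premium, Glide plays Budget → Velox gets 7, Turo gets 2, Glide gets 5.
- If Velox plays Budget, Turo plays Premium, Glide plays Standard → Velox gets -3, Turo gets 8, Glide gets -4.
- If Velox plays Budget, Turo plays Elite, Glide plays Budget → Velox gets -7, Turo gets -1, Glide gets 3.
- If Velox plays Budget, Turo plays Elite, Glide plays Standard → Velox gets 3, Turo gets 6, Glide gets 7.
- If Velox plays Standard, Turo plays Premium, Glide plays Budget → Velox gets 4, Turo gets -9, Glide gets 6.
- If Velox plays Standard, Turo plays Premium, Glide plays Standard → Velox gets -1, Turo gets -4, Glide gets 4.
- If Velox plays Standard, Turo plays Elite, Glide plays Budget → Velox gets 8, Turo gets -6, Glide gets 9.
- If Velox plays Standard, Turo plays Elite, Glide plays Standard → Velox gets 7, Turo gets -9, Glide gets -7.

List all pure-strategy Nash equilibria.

For each player, find the best response to each opponent profile; mutual best responses are the pure NE.
Velox against (Premium, Budget): payoffs 7, 4 → best response Budget.
Velox against (Premium, Standard): payoffs -3, -1 → best response Standard.
Velox against (Elite, Budget): payoffs -7, 8 → best response Standard.
Velox against (Elite, Standard): payoffs 3, 7 → best response Standard.
Turo against (Budget, Budget): payoffs 2, -1 → best response Premium.
Turo against (Budget, Standard): payoffs 8, 6 → best response Premium.
Turo against (Standard, Budget): payoffs -9, -6 → best response Elite.
Turo against (Standard, Standard): payoffs -4, -9 → best response Premium.
Glide against (Budget, Premium): payoffs 5, -4 → best response Budget.
Glide against (Budget, Elite): payoffs 3, 7 → best response Standard.
Glide against (Standard, Premium): payoffs 6, 4 → best response Budget.
Glide against (Standard, Elite): payoffs 9, -7 → best response Budget.
Mutual best responses: (Budget, Premium, Budget); (Standard, Elite, Budget).

(Budget, Premium, Budget) and (Standard, Elite, Budget)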